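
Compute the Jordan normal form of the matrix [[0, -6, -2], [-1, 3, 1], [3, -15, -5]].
The characteristic polynomial is det(xI - A) = x^2(x + 2), so the eigenvalues are -2 (algebraic multiplicity 1), 0 (algebraic multiplicity 2).

For λ = -2: algebraic multiplicity 1 gives one 1×1 block.

For λ = 0: rank(A) = 2, rank(A^2) = 1. The eigenspace has dimension 3 - 2 = 1, so there is 1 Jordan block; the rank sequence gives block sizes [2].

Assembling the blocks gives the Jordan form J above.

J = [[-2, 0, 0], [0, 0, 1], [0, 0, 0]]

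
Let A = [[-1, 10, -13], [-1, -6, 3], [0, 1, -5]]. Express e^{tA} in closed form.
e^{tA} = [[(-t^2 + 6*t + 2)*e^{-4*t}/2, t*(20 - 3*t)*e^{-4*t}/2, t*(2*t - 13)*e^{-4*t}], [t*(-t - 2)*e^{-4*t}/2, (-3*t^2 - 4*t + 2)*e^{-4*t}/2, t*(2*t + 3)*e^{-4*t}], [-t^2*e^{-4*t}/2, t*(2 - 3*t)*e^{-4*t}/2, (2*t^2 - t + 1)*e^{-4*t}]]

A has Jordan form J = [[-4, 1, 0], [0, -4, 1], [0, 0, -4]] with A = PJP^{-1}, so e^{tA} = P e^{tJ} P^{-1}.

For a Jordan block J_k(λ), e^{tJ_k(λ)} = e^{λt} · (I + tN + t^2 N^2/2! + ... + t^{k-1} N^{k-1}/(k-1)!) where N is the nilpotent superdiagonal part.

Assembling the blocks and conjugating back gives the entries of e^{tA} as shown above.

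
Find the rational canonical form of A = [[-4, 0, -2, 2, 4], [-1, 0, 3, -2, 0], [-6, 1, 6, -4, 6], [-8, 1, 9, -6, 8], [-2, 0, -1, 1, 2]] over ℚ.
R = [[0, 0, 0, 0, 0], [1, 0, 0, 0, 0], [0, 1, 0, 0, 0], [0, 0, 1, 0, -1], [0, 0, 0, 1, -2]]

The invariant factors of A (the non-unit diagonal entries of the Smith normal form of xI - A over ℚ[x]) are x^3(x + 1)^2, each dividing the next. The characteristic polynomial is their product, x^3(x + 1)^2.

The rational canonical form is the block-diagonal matrix of companion matrices C(f_i):
R = [[0, 0, 0, 0, 0], [1, 0, 0, 0, 0], [0, 1, 0, 0, 0], [0, 0, 1, 0, -1], [0, 0, 0, 1, -2]].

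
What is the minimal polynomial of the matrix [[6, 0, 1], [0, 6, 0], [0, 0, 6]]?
The characteristic polynomial factors as (x - 6)^3. The minimal polynomial is ∏(x - λ)^{k_λ} where k_λ is the size of the largest Jordan block at λ.

For λ = 6: rank(A - 6I) = 1, and the largest Jordan block has size 2 (the smallest k with rank((A - 6I)^k) = rank((A - 6I)^(k+1))).

So m_A(x) = (x - 6)^2.

m_A(x) = (x - 6)^2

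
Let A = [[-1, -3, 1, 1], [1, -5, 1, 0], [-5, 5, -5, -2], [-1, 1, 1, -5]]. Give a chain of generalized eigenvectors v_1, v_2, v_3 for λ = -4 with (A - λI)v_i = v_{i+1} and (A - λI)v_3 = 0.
We seek v_1 ∈ ker((A + 4I)^3) \ ker((A + 4I)^2), then set v_{i+1} = (A + 4I) v_i.

One such chain is v_1 = [[1, 1, 1, 0]]^T, v_2 = [[1, 1, -1, 1]]^T, v_3 = [[0, -1, -1, -2]]^T. Check: (A + 4I) v_3 = [[0, 0, 0, 0]]^T = 0.

v_1 = [[1, 1, 1, 0]]^T, v_2 = [[1, 1, -1, 1]]^T, v_3 = [[0, -1, -1, -2]]^T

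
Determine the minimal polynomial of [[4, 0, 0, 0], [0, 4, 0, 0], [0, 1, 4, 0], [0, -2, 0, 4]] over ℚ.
m_A(x) = (x - 4)^2

The characteristic polynomial factors as (x - 4)^4. The minimal polynomial is ∏(x - λ)^{k_λ} where k_λ is the size of the largest Jordan block at λ.

For λ = 4: rank(A - 4I) = 1, and the largest Jordan block has size 2 (the smallest k with rank((A - 4I)^k) = rank((A - 4I)^(k+1))).

So m_A(x) = (x - 4)^2.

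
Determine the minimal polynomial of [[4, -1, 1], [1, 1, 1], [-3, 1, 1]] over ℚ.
m_A(x) = (x - 2)^3

The characteristic polynomial factors as (x - 2)^3. The minimal polynomial is ∏(x - λ)^{k_λ} where k_λ is the size of the largest Jordan block at λ.

For λ = 2: rank(A - 2I) = 2, and the largest Jordan block has size 3 (the smallest k with rank((A - 2I)^k) = rank((A - 2I)^(k+1))).

So m_A(x) = (x - 2)^3.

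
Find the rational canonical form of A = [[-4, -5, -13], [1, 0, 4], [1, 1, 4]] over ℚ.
The invariant factors of A (the non-unit diagonal entries of the Smith normal form of xI - A over ℚ[x]) are x^3 - 2x - 3, each dividing the next. The characteristic polynomial is their product, x^3 - 2x - 3.

The rational canonical form is the block-diagonal matrix of companion matrices C(f_i):
R = [[0, 0, 3], [1, 0, 2], [0, 1, 0]].

Note the characteristic polynomial does not split into linear factors over ℚ, so A has no Jordan form over ℚ; the rational canonical form exists over any field.

R = [[0, 0, 3], [1, 0, 2], [0, 1, 0]]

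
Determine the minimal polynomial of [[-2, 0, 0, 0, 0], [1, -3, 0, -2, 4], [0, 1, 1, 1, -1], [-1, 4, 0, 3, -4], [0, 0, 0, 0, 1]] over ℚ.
The characteristic polynomial factors as (x - 1)^3(x + 1)(x + 2). The minimal polynomial is ∏(x - λ)^{k_λ} where k_λ is the size of the largest Jordan block at λ.

For λ = -2: rank(A + 2I) = 4, and the largest Jordan block has size 1 (the smallest k with rank((A + 2I)^k) = rank((A + 2I)^(k+1))).
For λ = -1: rank(A + I) = 4, and the largest Jordan block has size 1 (the smallest k with rank((A + I)^k) = rank((A + I)^(k+1))).
For λ = 1: rank(A - I) = 3, and the largest Jordan block has size 2 (the smallest k with rank((A - I)^k) = rank((A - I)^(k+1))).

So m_A(x) = (x - 1)^2(x + 1)(x + 2).

m_A(x) = (x - 1)^2(x + 1)(x + 2)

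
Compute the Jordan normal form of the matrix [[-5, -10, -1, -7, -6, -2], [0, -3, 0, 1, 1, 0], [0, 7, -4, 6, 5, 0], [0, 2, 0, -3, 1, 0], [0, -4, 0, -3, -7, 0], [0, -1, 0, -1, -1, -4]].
The characteristic polynomial is det(xI - A) = (x + 4)^4(x + 5)^2, so the eigenvalues are -5 (algebraic multiplicity 2), -4 (algebraic multiplicity 4).

For λ = -5: rank(A + 5I) = 5, rank((A + 5I)^2) = 4. The eigenspace has dimension 6 - 5 = 1, so there is 1 Jordan block; the rank sequence gives block sizes [2].

For λ = -4: rank(A + 4I) = 4, rank((A + 4I)^2) = 3, rank((A + 4I)^3) = 2. The eigenspace has dimension 6 - 4 = 2, so there are 2 Jordan blocks; the rank sequence gives block sizes [3, 1].

Assembling the blocks gives the Jordan form J above.

J = [[-5, 1, 0, 0, 0, 0], [0, -5, 0, 0, 0, 0], [0, 0, -4, 1, 0, 0], [0, 0, 0, -4, 1, 0], [0, 0, 0, 0, -4, 0], [0, 0, 0, 0, 0, -4]]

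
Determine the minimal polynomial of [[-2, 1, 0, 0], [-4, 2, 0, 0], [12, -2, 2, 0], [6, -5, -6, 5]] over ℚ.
m_A(x) = x^2(x - 5)(x - 2)

The characteristic polynomial factors as x^2(x - 5)(x - 2). The minimal polynomial is ∏(x - λ)^{k_λ} where k_λ is the size of the largest Jordan block at λ.

For λ = 0: rank(A) = 3, and the largest Jordan block has size 2 (the smallest k with rank(A^k) = rank(A^(k+1))).
For λ = 2: rank(A - 2I) = 3, and the largest Jordan block has size 1 (the smallest k with rank((A - 2I)^k) = rank((A - 2I)^(k+1))).
For λ = 5: rank(A - 5I) = 3, and the largest Jordan block has size 1 (the smallest k with rank((A - 5I)^k) = rank((A - 5I)^(k+1))).

So m_A(x) = x^2(x - 5)(x - 2).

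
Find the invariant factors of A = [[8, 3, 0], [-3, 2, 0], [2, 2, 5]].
The Jordan structure of A has elementary divisors (x - 5)^2, (x - 5). Arranging the block sizes at each eigenvalue in decreasing order and taking row products gives the invariant factors.

Invariant factors (smallest first, each dividing the next): x - 5, (x - 5)^2.

Check: the last factor (x - 5)^2 is the minimal polynomial, and the product (x - 5)^3 is the characteristic polynomial.

x - 5, (x - 5)^2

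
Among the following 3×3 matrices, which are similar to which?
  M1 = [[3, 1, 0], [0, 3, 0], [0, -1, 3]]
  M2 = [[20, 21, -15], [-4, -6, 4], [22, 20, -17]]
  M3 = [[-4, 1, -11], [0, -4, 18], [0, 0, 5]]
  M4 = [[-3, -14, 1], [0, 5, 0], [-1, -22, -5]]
2 classes: {M1}, {M2, M3, M4}

Characteristic polynomials: χ_{M1} = (x - 3)^3, χ_{M2} = (x - 5)(x + 4)^2, χ_{M3} = (x - 5)(x + 4)^2, χ_{M4} = (x - 5)(x + 4)^2.

{M1}: invariant factors x - 3, (x - 3)^2.

{M2, M3, M4}: invariant factors (x - 5)(x + 4)^2.

Matrices are similar if and only if their invariant-factor lists agree; the partition into similarity classes is {M1}, {M2, M3, M4}.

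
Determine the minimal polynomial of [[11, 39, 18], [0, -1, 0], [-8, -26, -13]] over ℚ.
The characteristic polynomial factors as (x + 1)^3. The minimal polynomial is ∏(x - λ)^{k_λ} where k_λ is the size of the largest Jordan block at λ.

For λ = -1: rank(A + I) = 1, and the largest Jordan block has size 2 (the smallest k with rank((A + I)^k) = rank((A + I)^(k+1))).

So m_A(x) = (x + 1)^2.

m_A(x) = (x + 1)^2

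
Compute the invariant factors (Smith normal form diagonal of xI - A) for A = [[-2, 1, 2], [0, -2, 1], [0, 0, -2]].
(x + 2)^3

The Jordan structure of A has elementary divisors (x + 2)^3. Arranging the block sizes at each eigenvalue in decreasing order and taking row products gives the invariant factors.

Invariant factors (smallest first, each dividing the next): (x + 2)^3.

Check: the last factor (x + 2)^3 is the minimal polynomial, and the product (x + 2)^3 is the characteristic polynomial.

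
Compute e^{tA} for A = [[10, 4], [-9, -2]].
e^{tA} = [[(6*t + 1)*e^{4*t}, 4*t*e^{4*t}], [-9*t*e^{4*t}, (1 - 6*t)*e^{4*t}]]

A has Jordan form J = [[4, 1], [0, 4]] with A = PJP^{-1}, so e^{tA} = P e^{tJ} P^{-1}.

For a Jordan block J_k(λ), e^{tJ_k(λ)} = e^{λt} · (I + tN + t^2 N^2/2! + ... + t^{k-1} N^{k-1}/(k-1)!) where N is the nilpotent superdiagonal part.

Assembling the blocks and conjugating back gives the entries of e^{tA} as shown above.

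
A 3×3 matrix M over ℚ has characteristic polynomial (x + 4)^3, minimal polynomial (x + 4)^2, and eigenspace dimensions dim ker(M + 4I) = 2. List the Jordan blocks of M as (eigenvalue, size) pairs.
Jordan blocks: (-4, 2), (-4, 1)

λ = -4: algebraic multiplicity 3 (exponent in χ_M), largest block size 2 (exponent in m_M), 2 blocks (geometric multiplicity). These force block sizes [2, 1].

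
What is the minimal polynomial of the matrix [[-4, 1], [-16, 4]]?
The characteristic polynomial factors as x^2. The minimal polynomial is ∏(x - λ)^{k_λ} where k_λ is the size of the largest Jordan block at λ.

For λ = 0: rank(A) = 1, and the largest Jordan block has size 2 (the smallest k with rank(A^k) = rank(A^(k+1))).

So m_A(x) = x^2.

m_A(x) = x^2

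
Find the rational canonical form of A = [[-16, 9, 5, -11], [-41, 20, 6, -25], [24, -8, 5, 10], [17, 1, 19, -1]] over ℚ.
The invariant factors of A (the non-unit diagonal entries of the Smith normal form of xI - A over ℚ[x]) are (x^2 - 4x - 3)^2, each dividing the next. The characteristic polynomial is their product, (x^2 - 4x - 3)^2.

The rational canonical form is the block-diagonal matrix of companion matrices C(f_i):
R = [[0, 0, 0, -9], [1, 0, 0, -24], [0, 1, 0, -10], [0, 0, 1, 8]].

Note the characteristic polynomial does not split into linear factors over ℚ, so A has no Jordan form over ℚ; the rational canonical form exists over any field.

R = [[0, 0, 0, -9], [1, 0, 0, -24], [0, 1, 0, -10], [0, 0, 1, 8]]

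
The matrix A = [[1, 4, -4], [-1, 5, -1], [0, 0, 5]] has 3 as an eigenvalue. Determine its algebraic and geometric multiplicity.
algebraic multiplicity 2, geometric multiplicity 1

The characteristic polynomial is (x - 5)(x - 3)^2, so the factor x - 3 appears with exponent 2: the algebraic multiplicity is 2.

rank(A - 3I) = 2, so the eigenspace has dimension 3 - 2 = 1: the geometric multiplicity is 1.

Since 1 < 2, A is not diagonalizable.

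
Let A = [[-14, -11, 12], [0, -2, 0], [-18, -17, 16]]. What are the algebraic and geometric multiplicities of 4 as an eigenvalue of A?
algebraic multiplicity 1, geometric multiplicity 1

The characteristic polynomial is (x - 4)(x + 2)^2, so the factor x - 4 appears with exponent 1: the algebraic multiplicity is 1.

rank(A - 4I) = 2, so the eigenspace has dimension 3 - 2 = 1: the geometric multiplicity is 1.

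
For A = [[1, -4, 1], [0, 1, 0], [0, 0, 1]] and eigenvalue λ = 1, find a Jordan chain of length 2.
We seek v_1 ∈ ker((A - I)^2) \ ker(A - I), then set v_{i+1} = (A - I) v_i.

One such chain is v_1 = [[1, 0, 1]]^T, v_2 = [[1, 0, 0]]^T. Check: (A - I) v_2 = [[0, 0, 0]]^T = 0.

v_1 = [[1, 0, 1]]^T, v_2 = [[1, 0, 0]]^T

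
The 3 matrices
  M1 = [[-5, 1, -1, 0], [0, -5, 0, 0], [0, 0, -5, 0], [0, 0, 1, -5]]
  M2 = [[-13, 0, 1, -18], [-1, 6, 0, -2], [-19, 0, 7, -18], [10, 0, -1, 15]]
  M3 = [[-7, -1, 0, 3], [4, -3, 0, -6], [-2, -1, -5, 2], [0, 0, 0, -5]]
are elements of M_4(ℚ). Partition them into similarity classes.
Characteristic polynomials: χ_{M1} = (x + 5)^4, χ_{M2} = (x - 6)^3(x + 3), χ_{M3} = (x + 5)^4.

{M1, M3}: invariant factors (x + 5)^2, (x + 5)^2.

{M2}: invariant factors (x - 6)^3(x + 3).

Matrices are similar if and only if their invariant-factor lists agree; the partition into similarity classes is {M1, M3}, {M2}.

2 classes: {M1, M3}, {M2}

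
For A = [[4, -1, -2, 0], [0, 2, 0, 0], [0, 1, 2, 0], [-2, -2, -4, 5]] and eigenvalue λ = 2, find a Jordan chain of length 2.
v_1 = [[1, 1, 0, 2]]^T, v_2 = [[1, 0, 1, 2]]^T

We seek v_1 ∈ ker((A - 2I)^2) \ ker(A - 2I), then set v_{i+1} = (A - 2I) v_i.

One such chain is v_1 = [[1, 1, 0, 2]]^T, v_2 = [[1, 0, 1, 2]]^T. Check: (A - 2I) v_2 = [[0, 0, 0, 0]]^T = 0.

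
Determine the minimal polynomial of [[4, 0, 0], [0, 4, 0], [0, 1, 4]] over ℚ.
The characteristic polynomial factors as (x - 4)^3. The minimal polynomial is ∏(x - λ)^{k_λ} where k_λ is the size of the largest Jordan block at λ.

For λ = 4: rank(A - 4I) = 1, and the largest Jordan block has size 2 (the smallest k with rank((A - 4I)^k) = rank((A - 4I)^(k+1))).

So m_A(x) = (x - 4)^2.

m_A(x) = (x - 4)^2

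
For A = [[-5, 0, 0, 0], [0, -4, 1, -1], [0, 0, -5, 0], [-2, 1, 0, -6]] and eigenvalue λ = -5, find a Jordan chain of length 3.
v_1 = [[0, 0, 1, 0]]^T, v_2 = [[0, 1, 0, 0]]^T, v_3 = [[0, 1, 0, 1]]^T

We seek v_1 ∈ ker((A + 5I)^3) \ ker((A + 5I)^2), then set v_{i+1} = (A + 5I) v_i.

One such chain is v_1 = [[0, 0, 1, 0]]^T, v_2 = [[0, 1, 0, 0]]^T, v_3 = [[0, 1, 0, 1]]^T. Check: (A + 5I) v_3 = [[0, 0, 0, 0]]^T = 0.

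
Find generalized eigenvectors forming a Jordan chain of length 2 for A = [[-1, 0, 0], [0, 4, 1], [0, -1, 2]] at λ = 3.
We seek v_1 ∈ ker((A - 3I)^2) \ ker(A - 3I), then set v_{i+1} = (A - 3I) v_i.

One such chain is v_1 = [[0, 0, 1]]^T, v_2 = [[0, 1, -1]]^T. Check: (A - 3I) v_2 = [[0, 0, 0]]^T = 0.

v_1 = [[0, 0, 1]]^T, v_2 = [[0, 1, -1]]^T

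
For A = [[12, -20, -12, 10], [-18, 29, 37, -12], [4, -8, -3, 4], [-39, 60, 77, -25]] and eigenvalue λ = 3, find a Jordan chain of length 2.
v_1 = [[2, -1, 1, -2]]^T, v_2 = [[6, -1, 2, -5]]^T

We seek v_1 ∈ ker((A - 3I)^2) \ ker(A - 3I), then set v_{i+1} = (A - 3I) v_i.

One such chain is v_1 = [[2, -1, 1, -2]]^T, v_2 = [[6, -1, 2, -5]]^T. Check: (A - 3I) v_2 = [[0, 0, 0, 0]]^T = 0.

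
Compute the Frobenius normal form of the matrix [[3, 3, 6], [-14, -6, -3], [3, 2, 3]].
R = [[0, 0, 3], [1, 0, -3], [0, 1, 0]]

The invariant factors of A (the non-unit diagonal entries of the Smith normal form of xI - A over ℚ[x]) are x^3 + 3x - 3, each dividing the next. The characteristic polynomial is their product, x^3 + 3x - 3.

The rational canonical form is the block-diagonal matrix of companion matrices C(f_i):
R = [[0, 0, 3], [1, 0, -3], [0, 1, 0]].

Note the characteristic polynomial does not split into linear factors over ℚ, so A has no Jordan form over ℚ; the rational canonical form exists over any field.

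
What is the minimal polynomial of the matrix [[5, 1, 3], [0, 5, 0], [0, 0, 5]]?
The characteristic polynomial factors as (x - 5)^3. The minimal polynomial is ∏(x - λ)^{k_λ} where k_λ is the size of the largest Jordan block at λ.

For λ = 5: rank(A - 5I) = 1, and the largest Jordan block has size 2 (the smallest k with rank((A - 5I)^k) = rank((A - 5I)^(k+1))).

So m_A(x) = (x - 5)^2.

m_A(x) = (x - 5)^2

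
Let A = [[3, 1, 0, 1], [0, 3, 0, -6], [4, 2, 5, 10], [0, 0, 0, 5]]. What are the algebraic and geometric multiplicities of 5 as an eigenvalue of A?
The characteristic polynomial is (x - 5)^2(x - 3)^2, so the factor x - 5 appears with exponent 2: the algebraic multiplicity is 2.

rank(A - 5I) = 2, so the eigenspace has dimension 4 - 2 = 2: the geometric multiplicity is 2.

algebraic multiplicity 2, geometric multiplicity 2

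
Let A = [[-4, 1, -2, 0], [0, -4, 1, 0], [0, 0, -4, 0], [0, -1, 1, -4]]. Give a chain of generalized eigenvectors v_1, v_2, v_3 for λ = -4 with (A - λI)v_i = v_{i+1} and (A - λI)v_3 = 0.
We seek v_1 ∈ ker((A + 4I)^3) \ ker((A + 4I)^2), then set v_{i+1} = (A + 4I) v_i.

One such chain is v_1 = [[1, 2, 1, -1]]^T, v_2 = [[0, 1, 0, -1]]^T, v_3 = [[1, 0, 0, -1]]^T. Check: (A + 4I) v_3 = [[0, 0, 0, 0]]^T = 0.

v_1 = [[1, 2, 1, -1]]^T, v_2 = [[0, 1, 0, -1]]^T, v_3 = [[1, 0, 0, -1]]^T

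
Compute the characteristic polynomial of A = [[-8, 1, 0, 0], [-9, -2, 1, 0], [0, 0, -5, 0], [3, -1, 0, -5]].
xI - A = [[x + 8, -1, 0, 0], [9, x + 2, -1, 0], [0, 0, x + 5, 0], [-3, 1, 0, x + 5]].

Expanding det(xI - A) along the first row:
det(xI - A) = + (x + 8)·det([[x + 2, -1, 0], [0, x + 5, 0], [1, 0, x + 5]]) - (-1)·det([[9, -1, 0], [0, x + 5, 0], [-3, 0, x + 5]]) + (0)·det([[9, x + 2, 0], [0, 0, 0], [-3, 1, x + 5]]) - (0)·det([[9, x + 2, -1], [0, 0, x + 5], [-3, 1, 0]]).

Evaluating gives χ_A(x) = x^4 + 20x^3 + 150x^2 + 500x + 625 = (x + 5)^4.

χ_A(x) = (x + 5)^4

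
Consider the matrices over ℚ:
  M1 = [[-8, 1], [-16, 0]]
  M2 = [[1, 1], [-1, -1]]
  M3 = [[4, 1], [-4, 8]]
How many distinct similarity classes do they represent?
3 classes: {M1}, {M2}, {M3}

Characteristic polynomials: χ_{M1} = (x + 4)^2, χ_{M2} = x^2, χ_{M3} = (x - 6)^2.

{M1}: invariant factors (x + 4)^2.

{M2}: invariant factors x^2.

{M3}: invariant factors (x - 6)^2.

Matrices are similar if and only if their invariant-factor lists agree; the partition into similarity classes is {M1}, {M2}, {M3}.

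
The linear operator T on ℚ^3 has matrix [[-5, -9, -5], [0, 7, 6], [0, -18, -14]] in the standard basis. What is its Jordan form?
J = [[-5, 1, 0], [0, -5, 0], [0, 0, -2]]

The characteristic polynomial is det(xI - A) = (x + 2)(x + 5)^2, so the eigenvalues are -5 (algebraic multiplicity 2), -2 (algebraic multiplicity 1).

For λ = -5: rank(A + 5I) = 2, rank((A + 5I)^2) = 1. The eigenspace has dimension 3 - 2 = 1, so there is 1 Jordan block; the rank sequence gives block sizes [2].

For λ = -2: algebraic multiplicity 1 gives one 1×1 block.

Assembling the blocks gives the Jordan form J above.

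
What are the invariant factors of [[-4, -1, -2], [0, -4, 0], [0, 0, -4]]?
x + 4, (x + 4)^2

The Jordan structure of A has elementary divisors (x + 4)^2, (x + 4). Arranging the block sizes at each eigenvalue in decreasing order and taking row products gives the invariant factors.

Invariant factors (smallest first, each dividing the next): x + 4, (x + 4)^2.

Check: the last factor (x + 4)^2 is the minimal polynomial, and the product (x + 4)^3 is the characteristic polynomial.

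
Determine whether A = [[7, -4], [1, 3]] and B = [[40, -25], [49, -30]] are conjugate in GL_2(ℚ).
Yes.

Two matrices over a field are similar if and only if they have the same invariant factors.

Both A and B have characteristic polynomial (x - 5)^2 and minimal polynomial (x - 5)^2. Computing further, both have invariant factors (x - 5)^2. Hence A and B are similar.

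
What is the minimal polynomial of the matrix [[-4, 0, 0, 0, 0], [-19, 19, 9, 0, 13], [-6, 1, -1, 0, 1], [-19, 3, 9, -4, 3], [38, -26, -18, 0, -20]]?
The characteristic polynomial factors as (x - 6)(x + 4)^4. The minimal polynomial is ∏(x - λ)^{k_λ} where k_λ is the size of the largest Jordan block at λ.

For λ = -4: rank(A + 4I) = 3, and the largest Jordan block has size 3 (the smallest k with rank((A + 4I)^k) = rank((A + 4I)^(k+1))).
For λ = 6: rank(A - 6I) = 4, and the largest Jordan block has size 1 (the smallest k with rank((A - 6I)^k) = rank((A - 6I)^(k+1))).

So m_A(x) = (x - 6)(x + 4)^3.

m_A(x) = (x - 6)(x + 4)^3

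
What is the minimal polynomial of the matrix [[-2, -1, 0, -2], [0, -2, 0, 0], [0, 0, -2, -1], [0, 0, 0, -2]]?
The characteristic polynomial factors as (x + 2)^4. The minimal polynomial is ∏(x - λ)^{k_λ} where k_λ is the size of the largest Jordan block at λ.

For λ = -2: rank(A + 2I) = 2, and the largest Jordan block has size 2 (the smallest k with rank((A + 2I)^k) = rank((A + 2I)^(k+1))).

So m_A(x) = (x + 2)^2.

m_A(x) = (x + 2)^2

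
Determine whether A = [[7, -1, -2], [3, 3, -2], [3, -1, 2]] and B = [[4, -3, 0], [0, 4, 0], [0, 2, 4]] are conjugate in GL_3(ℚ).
Yes.

Two matrices over a field are similar if and only if they have the same invariant factors.

Both A and B have characteristic polynomial (x - 4)^3 and minimal polynomial (x - 4)^2. Computing further, both have invariant factors x - 4, (x - 4)^2. Hence A and B are similar.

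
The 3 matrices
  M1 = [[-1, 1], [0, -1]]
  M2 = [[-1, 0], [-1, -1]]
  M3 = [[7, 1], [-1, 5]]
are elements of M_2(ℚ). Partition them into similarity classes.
2 classes: {M1, M2}, {M3}

Characteristic polynomials: χ_{M1} = (x + 1)^2, χ_{M2} = (x + 1)^2, χ_{M3} = (x - 6)^2.

{M1, M2}: invariant factors (x + 1)^2.

{M3}: invariant factors (x - 6)^2.

Matrices are similar if and only if their invariant-factor lists agree; the partition into similarity classes is {M1, M2}, {M3}.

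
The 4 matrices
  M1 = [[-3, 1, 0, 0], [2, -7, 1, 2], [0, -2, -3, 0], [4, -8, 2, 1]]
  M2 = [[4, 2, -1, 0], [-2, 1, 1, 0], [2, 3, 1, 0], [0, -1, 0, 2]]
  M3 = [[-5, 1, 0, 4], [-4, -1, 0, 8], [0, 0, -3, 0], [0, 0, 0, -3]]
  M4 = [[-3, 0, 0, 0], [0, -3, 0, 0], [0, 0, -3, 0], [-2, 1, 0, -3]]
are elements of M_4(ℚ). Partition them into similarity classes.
3 classes: {M1}, {M2}, {M3, M4}

Characteristic polynomials: χ_{M1} = (x + 3)^4, χ_{M2} = (x - 2)^4, χ_{M3} = (x + 3)^4, χ_{M4} = (x + 3)^4.

{M1}: invariant factors x + 3, (x + 3)^3.

{M2}: invariant factors x - 2, (x - 2)^3.

{M3, M4}: invariant factors x + 3, x + 3, (x + 3)^2.

Matrices are similar if and only if their invariant-factor lists agree; the partition into similarity classes is {M1}, {M2}, {M3, M4}.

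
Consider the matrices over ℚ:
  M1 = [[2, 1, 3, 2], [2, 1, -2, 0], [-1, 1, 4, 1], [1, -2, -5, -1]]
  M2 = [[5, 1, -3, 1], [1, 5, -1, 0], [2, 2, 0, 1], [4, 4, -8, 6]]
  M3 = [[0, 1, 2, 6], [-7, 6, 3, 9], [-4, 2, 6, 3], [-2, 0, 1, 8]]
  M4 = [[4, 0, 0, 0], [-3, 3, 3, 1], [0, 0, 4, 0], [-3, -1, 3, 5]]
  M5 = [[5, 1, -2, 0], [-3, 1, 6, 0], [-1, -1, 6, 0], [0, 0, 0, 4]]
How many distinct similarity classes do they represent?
Characteristic polynomials: χ_{M1} = (x - 2)^2(x - 1)^2, χ_{M2} = (x - 4)^4, χ_{M3} = (x - 5)^4, χ_{M4} = (x - 4)^4, χ_{M5} = (x - 4)^4.

{M1}: invariant factors (x - 2)^2(x - 1)^2.

{M2}: invariant factors (x - 4)^2, (x - 4)^2.

{M3}: invariant factors x - 5, (x - 5)^3.

{M4, M5}: invariant factors x - 4, x - 4, (x - 4)^2.

Matrices are similar if and only if their invariant-factor lists agree; the partition into similarity classes is {M1}, {M2}, {M3}, {M4, M5}.

4 classes: {M1}, {M2}, {M3}, {M4, M5}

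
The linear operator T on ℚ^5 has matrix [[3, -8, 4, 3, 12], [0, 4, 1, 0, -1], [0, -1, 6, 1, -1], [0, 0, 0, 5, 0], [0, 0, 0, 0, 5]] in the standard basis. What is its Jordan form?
J = [[3, 0, 0, 0, 0], [0, 5, 1, 0, 0], [0, 0, 5, 1, 0], [0, 0, 0, 5, 0], [0, 0, 0, 0, 5]]

The characteristic polynomial is det(xI - A) = (x - 5)^4(x - 3), so the eigenvalues are 3 (algebraic multiplicity 1), 5 (algebraic multiplicity 4).

For λ = 3: algebraic multiplicity 1 gives one 1×1 block.

For λ = 5: rank(A - 5I) = 3, rank((A - 5I)^2) = 2, rank((A - 5I)^3) = 1. The eigenspace has dimension 5 - 3 = 2, so there are 2 Jordan blocks; the rank sequence gives block sizes [3, 1].

Assembling the blocks gives the Jordan form J above.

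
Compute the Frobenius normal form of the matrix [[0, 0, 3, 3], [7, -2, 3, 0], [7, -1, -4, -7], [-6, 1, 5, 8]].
R = [[0, 3, 0, 0], [1, 1, 0, 0], [0, 0, 0, 3], [0, 0, 1, 1]]

The invariant factors of A (the non-unit diagonal entries of the Smith normal form of xI - A over ℚ[x]) are x^2 - x - 3, x^2 - x - 3, each dividing the next. The characteristic polynomial is their product, (x^2 - x - 3)^2.

The rational canonical form is the block-diagonal matrix of companion matrices C(f_i):
R = [[0, 3, 0, 0], [1, 1, 0, 0], [0, 0, 0, 3], [0, 0, 1, 1]].

Note the characteristic polynomial does not split into linear factors over ℚ, so A has no Jordan form over ℚ; the rational canonical form exists over any field.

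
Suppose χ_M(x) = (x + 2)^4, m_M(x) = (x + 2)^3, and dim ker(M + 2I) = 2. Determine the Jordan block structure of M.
λ = -2: algebraic multiplicity 4 (exponent in χ_M), largest block size 3 (exponent in m_M), 2 blocks (geometric multiplicity). These force block sizes [3, 1].

Jordan blocks: (-2, 3), (-2, 1)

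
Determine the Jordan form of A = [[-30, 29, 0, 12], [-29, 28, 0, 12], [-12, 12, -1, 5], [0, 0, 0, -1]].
J = [[-1, 1, 0, 0], [0, -1, 0, 0], [0, 0, -1, 1], [0, 0, 0, -1]]

The characteristic polynomial is det(xI - A) = (x + 1)^4, so the eigenvalues are -1 (algebraic multiplicity 4).

For λ = -1: rank(A + I) = 2, rank((A + I)^2) = 0. The eigenspace has dimension 4 - 2 = 2, so there are 2 Jordan blocks; the rank sequence gives block sizes [2, 2].

Assembling the blocks gives the Jordan form J above.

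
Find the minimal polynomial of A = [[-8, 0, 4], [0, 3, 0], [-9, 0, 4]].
m_A(x) = (x - 3)(x + 2)^2

The characteristic polynomial factors as (x - 3)(x + 2)^2. The minimal polynomial is ∏(x - λ)^{k_λ} where k_λ is the size of the largest Jordan block at λ.

For λ = -2: rank(A + 2I) = 2, and the largest Jordan block has size 2 (the smallest k with rank((A + 2I)^k) = rank((A + 2I)^(k+1))).
For λ = 3: rank(A - 3I) = 2, and the largest Jordan block has size 1 (the smallest k with rank((A - 3I)^k) = rank((A - 3I)^(k+1))).

So m_A(x) = (x - 3)(x + 2)^2.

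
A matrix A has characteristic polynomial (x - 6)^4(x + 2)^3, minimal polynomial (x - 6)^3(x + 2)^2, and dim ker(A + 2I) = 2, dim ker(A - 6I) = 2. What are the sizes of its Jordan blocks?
Jordan blocks: (-2, 2), (-2, 1), (6, 3), (6, 1)

λ = -2: algebraic multiplicity 3 (exponent in χ_A), largest block size 2 (exponent in m_A), 2 blocks (geometric multiplicity). These force block sizes [2, 1].
λ = 6: algebraic multiplicity 4 (exponent in χ_A), largest block size 3 (exponent in m_A), 2 blocks (geometric multiplicity). These force block sizes [3, 1].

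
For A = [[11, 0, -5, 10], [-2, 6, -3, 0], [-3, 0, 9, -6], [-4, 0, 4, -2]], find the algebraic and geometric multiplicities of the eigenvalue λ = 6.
The characteristic polynomial is (x - 6)^4, so the factor x - 6 appears with exponent 4: the algebraic multiplicity is 4.

rank(A - 6I) = 2, so the eigenspace has dimension 4 - 2 = 2: the geometric multiplicity is 2.

Since 2 < 4, A is not diagonalizable.

algebraic multiplicity 4, geometric multiplicity 2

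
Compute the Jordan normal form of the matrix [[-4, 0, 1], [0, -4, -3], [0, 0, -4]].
The characteristic polynomial is det(xI - A) = (x + 4)^3, so the eigenvalues are -4 (algebraic multiplicity 3).

For λ = -4: rank(A + 4I) = 1, rank((A + 4I)^2) = 0. The eigenspace has dimension 3 - 1 = 2, so there are 2 Jordan blocks; the rank sequence gives block sizes [2, 1].

Assembling the blocks gives the Jordan form J above.

J = [[-4, 1, 0], [0, -4, 0], [0, 0, -4]]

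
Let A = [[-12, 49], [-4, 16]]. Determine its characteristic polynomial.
χ_A(x) = (x - 2)^2

xI - A = [[x + 12, -49], [4, x - 16]].

Expanding det(xI - A) along the first row:
det(xI - A) = + (x + 12)·det([[x - 16]]) - (-49)·det([[4]]).

Evaluating gives χ_A(x) = x^2 - 4x + 4 = (x - 2)^2.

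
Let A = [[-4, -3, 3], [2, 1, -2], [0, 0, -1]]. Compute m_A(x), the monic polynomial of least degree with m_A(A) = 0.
The characteristic polynomial factors as (x + 1)^2(x + 2). The minimal polynomial is ∏(x - λ)^{k_λ} where k_λ is the size of the largest Jordan block at λ.

For λ = -2: rank(A + 2I) = 2, and the largest Jordan block has size 1 (the smallest k with rank((A + 2I)^k) = rank((A + 2I)^(k+1))).
For λ = -1: rank(A + I) = 1, and the largest Jordan block has size 1 (the smallest k with rank((A + I)^k) = rank((A + I)^(k+1))).

So m_A(x) = (x + 1)(x + 2).

m_A(x) = (x + 1)(x + 2)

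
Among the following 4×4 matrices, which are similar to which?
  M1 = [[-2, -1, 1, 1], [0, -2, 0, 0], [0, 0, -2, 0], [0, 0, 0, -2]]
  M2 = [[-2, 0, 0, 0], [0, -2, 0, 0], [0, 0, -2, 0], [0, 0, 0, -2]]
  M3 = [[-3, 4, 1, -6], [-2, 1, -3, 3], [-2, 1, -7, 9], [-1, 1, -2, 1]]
Characteristic polynomials: χ_{M1} = (x + 2)^4, χ_{M2} = (x + 2)^4, χ_{M3} = (x + 2)^4.

{M1}: invariant factors x + 2, x + 2, (x + 2)^2.

{M2}: invariant factors x + 2, x + 2, x + 2, x + 2.

{M3}: invariant factors x + 2, (x + 2)^3.

Matrices are similar if and only if their invariant-factor lists agree; the partition into similarity classes is {M1}, {M2}, {M3}.

3 classes: {M1}, {M2}, {M3}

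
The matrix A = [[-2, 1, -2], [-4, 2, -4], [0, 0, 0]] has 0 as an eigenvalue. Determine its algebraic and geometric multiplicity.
The characteristic polynomial is x^3, so the factor x appears with exponent 3: the algebraic multiplicity is 3.

rank(A) = 1, so the eigenspace has dimension 3 - 1 = 2: the geometric multiplicity is 2.

Since 2 < 3, A is not diagonalizable.

algebraic multiplicity 3, geometric multiplicity 2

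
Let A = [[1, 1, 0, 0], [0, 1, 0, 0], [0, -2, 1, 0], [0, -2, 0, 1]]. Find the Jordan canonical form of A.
The characteristic polynomial is det(xI - A) = (x - 1)^4, so the eigenvalues are 1 (algebraic multiplicity 4).

For λ = 1: rank(A - I) = 1, rank((A - I)^2) = 0. The eigenspace has dimension 4 - 1 = 3, so there are 3 Jordan blocks; the rank sequence gives block sizes [2, 1, 1].

Assembling the blocks gives the Jordan form J above.

J = [[1, 1, 0, 0], [0, 1, 0, 0], [0, 0, 1, 0], [0, 0, 0, 1]]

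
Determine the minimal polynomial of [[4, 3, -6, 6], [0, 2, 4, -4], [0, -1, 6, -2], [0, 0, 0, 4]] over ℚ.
The characteristic polynomial factors as (x - 4)^4. The minimal polynomial is ∏(x - λ)^{k_λ} where k_λ is the size of the largest Jordan block at λ.

For λ = 4: rank(A - 4I) = 1, and the largest Jordan block has size 2 (the smallest k with rank((A - 4I)^k) = rank((A - 4I)^(k+1))).

So m_A(x) = (x - 4)^2.

m_A(x) = (x - 4)^2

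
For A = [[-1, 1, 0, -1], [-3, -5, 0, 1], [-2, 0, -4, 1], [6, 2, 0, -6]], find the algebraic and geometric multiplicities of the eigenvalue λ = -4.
The characteristic polynomial is (x + 4)^4, so the factor x + 4 appears with exponent 4: the algebraic multiplicity is 4.

rank(A + 4I) = 2, so the eigenspace has dimension 4 - 2 = 2: the geometric multiplicity is 2.

Since 2 < 4, A is not diagonalizable.

algebraic multiplicity 4, geometric multiplicity 2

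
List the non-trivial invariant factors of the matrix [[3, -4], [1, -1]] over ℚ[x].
The Jordan structure of A has elementary divisors (x - 1)^2. Arranging the block sizes at each eigenvalue in decreasing order and taking row products gives the invariant factors.

Invariant factors (smallest first, each dividing the next): (x - 1)^2.

Check: the last factor (x - 1)^2 is the minimal polynomial, and the product (x - 1)^2 is the characteristic polynomial.

(x - 1)^2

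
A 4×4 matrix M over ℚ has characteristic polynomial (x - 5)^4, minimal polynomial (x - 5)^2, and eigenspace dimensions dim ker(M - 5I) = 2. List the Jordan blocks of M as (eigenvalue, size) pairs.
Jordan blocks: (5, 2), (5, 2)

λ = 5: algebraic multiplicity 4 (exponent in χ_M), largest block size 2 (exponent in m_M), 2 blocks (geometric multiplicity). These force block sizes [2, 2].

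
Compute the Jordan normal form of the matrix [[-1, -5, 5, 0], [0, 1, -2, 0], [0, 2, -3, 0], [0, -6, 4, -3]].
J = [[-3, 0, 0, 0], [0, -1, 1, 0], [0, 0, -1, 0], [0, 0, 0, -1]]

The characteristic polynomial is det(xI - A) = (x + 1)^3(x + 3), so the eigenvalues are -3 (algebraic multiplicity 1), -1 (algebraic multiplicity 3).

For λ = -3: algebraic multiplicity 1 gives one 1×1 block.

For λ = -1: rank(A + I) = 2, rank((A + I)^2) = 1. The eigenspace has dimension 4 - 2 = 2, so there are 2 Jordan blocks; the rank sequence gives block sizes [2, 1].

Assembling the blocks gives the Jordan form J above.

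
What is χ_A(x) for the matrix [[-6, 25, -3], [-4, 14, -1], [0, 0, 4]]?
xI - A = [[x + 6, -25, 3], [4, x - 14, 1], [0, 0, x - 4]].

Expanding det(xI - A) along the first row:
det(xI - A) = + (x + 6)·det([[x - 14, 1], [0, x - 4]]) - (-25)·det([[4, 1], [0, x - 4]]) + (3)·det([[4, x - 14], [0, 0]]).

Evaluating gives χ_A(x) = x^3 - 12x^2 + 48x - 64 = (x - 4)^3.

χ_A(x) = (x - 4)^3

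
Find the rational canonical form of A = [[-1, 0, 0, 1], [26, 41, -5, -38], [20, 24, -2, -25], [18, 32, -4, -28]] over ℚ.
R = [[1, 0, 0, 0], [0, 0, 0, 16], [0, 1, 0, -24], [0, 0, 1, 9]]

The invariant factors of A (the non-unit diagonal entries of the Smith normal form of xI - A over ℚ[x]) are x - 1, (x - 4)^2(x - 1), each dividing the next. The characteristic polynomial is their product, (x - 4)^2(x - 1)^2.

The rational canonical form is the block-diagonal matrix of companion matrices C(f_i):
R = [[1, 0, 0, 0], [0, 0, 0, 16], [0, 1, 0, -24], [0, 0, 1, 9]].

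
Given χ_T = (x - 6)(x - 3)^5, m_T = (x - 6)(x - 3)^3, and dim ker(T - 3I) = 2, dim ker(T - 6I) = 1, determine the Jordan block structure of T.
Jordan blocks: (3, 3), (3, 2), (6, 1)

λ = 3: algebraic multiplicity 5 (exponent in χ_T), largest block size 3 (exponent in m_T), 2 blocks (geometric multiplicity). These force block sizes [3, 2].
λ = 6: algebraic multiplicity 1 (exponent in χ_T), largest block size 1 (exponent in m_T), 1 block (geometric multiplicity). This forces block sizes [1].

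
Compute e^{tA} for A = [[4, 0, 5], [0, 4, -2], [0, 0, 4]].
A has Jordan form J = [[4, 1, 0], [0, 4, 0], [0, 0, 4]] with A = PJP^{-1}, so e^{tA} = P e^{tJ} P^{-1}.

For a Jordan block J_k(λ), e^{tJ_k(λ)} = e^{λt} · (I + tN + t^2 N^2/2! + ... + t^{k-1} N^{k-1}/(k-1)!) where N is the nilpotent superdiagonal part.

Assembling the blocks and conjugating back gives the entries of e^{tA} as shown above.

e^{tA} = [[e^{4*t}, 0, 5*t*e^{4*t}], [0, e^{4*t}, -2*t*e^{4*t}], [0, 0, e^{4*t}]]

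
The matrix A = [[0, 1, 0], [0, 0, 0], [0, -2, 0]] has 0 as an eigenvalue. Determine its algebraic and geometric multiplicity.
The characteristic polynomial is x^3, so the factor x appears with exponent 3: the algebraic multiplicity is 3.

rank(A) = 1, so the eigenspace has dimension 3 - 1 = 2: the geometric multiplicity is 2.

Since 2 < 3, A is not diagonalizable.

algebraic multiplicity 3, geometric multiplicity 2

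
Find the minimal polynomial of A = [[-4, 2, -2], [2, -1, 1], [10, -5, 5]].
m_A(x) = x^2

The characteristic polynomial factors as x^3. The minimal polynomial is ∏(x - λ)^{k_λ} where k_λ is the size of the largest Jordan block at λ.

For λ = 0: rank(A) = 1, and the largest Jordan block has size 2 (the smallest k with rank(A^k) = rank(A^(k+1))).

So m_A(x) = x^2.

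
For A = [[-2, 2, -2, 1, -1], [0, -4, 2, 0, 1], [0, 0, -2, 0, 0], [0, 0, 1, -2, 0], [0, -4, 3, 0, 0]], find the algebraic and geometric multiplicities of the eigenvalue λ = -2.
The characteristic polynomial is (x + 2)^5, so the factor x + 2 appears with exponent 5: the algebraic multiplicity is 5.

rank(A + 2I) = 3, so the eigenspace has dimension 5 - 3 = 2: the geometric multiplicity is 2.

Since 2 < 5, A is not diagonalizable.

algebraic multiplicity 5, geometric multiplicity 2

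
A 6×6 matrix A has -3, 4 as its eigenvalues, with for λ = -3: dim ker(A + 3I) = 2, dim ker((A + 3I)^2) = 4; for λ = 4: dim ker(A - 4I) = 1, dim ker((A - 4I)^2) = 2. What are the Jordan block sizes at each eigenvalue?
λ = -3: successive nullity increments [2, 2] count blocks of size ≥ k; block sizes are [2, 2].
λ = 4: successive nullity increments [1, 1] count blocks of size ≥ k; block sizes are [2].

Jordan blocks: (-3, 2), (-3, 2), (4, 2)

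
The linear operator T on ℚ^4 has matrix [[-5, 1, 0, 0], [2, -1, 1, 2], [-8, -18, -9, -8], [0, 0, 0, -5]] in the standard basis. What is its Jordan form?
J = [[-5, 1, 0, 0], [0, -5, 1, 0], [0, 0, -5, 0], [0, 0, 0, -5]]

The characteristic polynomial is det(xI - A) = (x + 5)^4, so the eigenvalues are -5 (algebraic multiplicity 4).

For λ = -5: rank(A + 5I) = 2, rank((A + 5I)^2) = 1, rank((A + 5I)^3) = 0. The eigenspace has dimension 4 - 2 = 2, so there are 2 Jordan blocks; the rank sequence gives block sizes [3, 1].

Assembling the blocks gives the Jordan form J above.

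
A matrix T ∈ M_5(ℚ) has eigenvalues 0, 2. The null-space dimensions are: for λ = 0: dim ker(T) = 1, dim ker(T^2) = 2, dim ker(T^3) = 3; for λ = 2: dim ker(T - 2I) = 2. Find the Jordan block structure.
λ = 0: successive nullity increments [1, 1, 1] count blocks of size ≥ k; block sizes are [3].
λ = 2: successive nullity increments [2] count blocks of size ≥ k; block sizes are [1, 1].

Jordan blocks: (0, 3), (2, 1), (2, 1)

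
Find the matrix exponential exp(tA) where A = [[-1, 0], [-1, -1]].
A has Jordan form J = [[-1, 1], [0, -1]] with A = PJP^{-1}, so e^{tA} = P e^{tJ} P^{-1}.

For a Jordan block J_k(λ), e^{tJ_k(λ)} = e^{λt} · (I + tN + t^2 N^2/2! + ... + t^{k-1} N^{k-1}/(k-1)!) where N is the nilpotent superdiagonal part.

Assembling the blocks and conjugating back gives the entries of e^{tA} as shown above.

e^{tA} = [[e^{-t}, 0], [-t*e^{-t}, e^{-t}]]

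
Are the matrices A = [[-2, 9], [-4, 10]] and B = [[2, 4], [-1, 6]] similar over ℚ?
Yes.

Two matrices over a field are similar if and only if they have the same invariant factors.

Both A and B have characteristic polynomial (x - 4)^2 and minimal polynomial (x - 4)^2. Computing further, both have invariant factors (x - 4)^2. Hence A and B are similar.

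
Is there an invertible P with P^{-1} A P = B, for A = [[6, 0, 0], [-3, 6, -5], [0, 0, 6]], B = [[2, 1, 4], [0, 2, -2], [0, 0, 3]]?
No.

trace(A) = 18 but trace(B) = 7. The trace is a similarity invariant, so A and B are not similar.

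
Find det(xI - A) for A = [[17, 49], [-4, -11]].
χ_A(x) = (x - 3)^2

xI - A = [[x - 17, -49], [4, x + 11]].

Expanding det(xI - A) along the first row:
det(xI - A) = + (x - 17)·det([[x + 11]]) - (-49)·det([[4]]).

Evaluating gives χ_A(x) = x^2 - 6x + 9 = (x - 3)^2.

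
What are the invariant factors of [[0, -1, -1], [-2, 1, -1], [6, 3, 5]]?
x - 2, (x - 2)^2

The Jordan structure of A has elementary divisors (x - 2)^2, (x - 2). Arranging the block sizes at each eigenvalue in decreasing order and taking row products gives the invariant factors.

Invariant factors (smallest first, each dividing the next): x - 2, (x - 2)^2.

Check: the last factor (x - 2)^2 is the minimal polynomial, and the product (x - 2)^3 is the characteristic polynomial.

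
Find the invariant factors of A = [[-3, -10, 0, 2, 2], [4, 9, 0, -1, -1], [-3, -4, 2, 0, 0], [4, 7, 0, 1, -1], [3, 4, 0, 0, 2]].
x - 2, x - 2, (x - 3)(x - 2)^2

The Jordan structure of A has elementary divisors (x - 2)^2, (x - 2), (x - 2), (x - 3). Arranging the block sizes at each eigenvalue in decreasing order and taking row products gives the invariant factors.

Invariant factors (smallest first, each dividing the next): x - 2, x - 2, (x - 3)(x - 2)^2.

Check: the last factor (x - 3)(x - 2)^2 is the minimal polynomial, and the product (x - 3)(x - 2)^4 is the characteristic polynomial.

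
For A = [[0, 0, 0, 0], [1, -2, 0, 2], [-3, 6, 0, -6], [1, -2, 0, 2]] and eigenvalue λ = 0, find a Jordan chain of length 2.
We seek v_1 ∈ ker(A^2) \ ker(A), then set v_{i+1} = A v_i.

One such chain is v_1 = [[1, 0, 0, 0]]^T, v_2 = [[0, 1, -3, 1]]^T. Check: A v_2 = [[0, 0, 0, 0]]^T = 0.

v_1 = [[1, 0, 0, 0]]^T, v_2 = [[0, 1, -3, 1]]^T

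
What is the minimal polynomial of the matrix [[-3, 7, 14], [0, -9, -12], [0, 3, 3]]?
The characteristic polynomial factors as (x + 3)^3. The minimal polynomial is ∏(x - λ)^{k_λ} where k_λ is the size of the largest Jordan block at λ.

For λ = -3: rank(A + 3I) = 1, and the largest Jordan block has size 2 (the smallest k with rank((A + 3I)^k) = rank((A + 3I)^(k+1))).

So m_A(x) = (x + 3)^2.

m_A(x) = (x + 3)^2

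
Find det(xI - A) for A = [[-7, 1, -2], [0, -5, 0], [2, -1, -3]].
χ_A(x) = (x + 5)^3

xI - A = [[x + 7, -1, 2], [0, x + 5, 0], [-2, 1, x + 3]].

Expanding det(xI - A) along the first row:
det(xI - A) = + (x + 7)·det([[x + 5, 0], [1, x + 3]]) - (-1)·det([[0, 0], [-2, x + 3]]) + (2)·det([[0, x + 5], [-2, 1]]).

Evaluating gives χ_A(x) = x^3 + 15x^2 + 75x + 125 = (x + 5)^3.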